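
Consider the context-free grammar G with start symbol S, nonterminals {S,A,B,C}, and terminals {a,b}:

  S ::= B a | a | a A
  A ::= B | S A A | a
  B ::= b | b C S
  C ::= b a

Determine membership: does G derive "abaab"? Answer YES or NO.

CNF form of G:
  S -> B T1 | T1 A | a
  A -> S X2 | T0 X3 | a | b
  B -> T0 X4 | b
  C -> T0 T1
  T0 -> b
  T1 -> a
  X2 -> A A
  X3 -> C S
  X4 -> C S

CYK fill:
  T[0,0] 'a' = {A,S,T1}  orig:{A,S}
  T[1,1] 'b' = {A,B,T0}  orig:{A,B}
  T[2,2] 'a' = {A,S,T1}  orig:{A,S}
  T[3,3] 'a' = {A,S,T1}  orig:{A,S}
  T[4,4] 'b' = {A,B,T0}  orig:{A,B}
  T[0,1] 'ab' = {S,X2}  orig:{S}
  T[1,2] 'ba' = {C,S,X2}  orig:{C,S}
  T[2,3] 'aa' = {S,X2}  orig:{S}
  T[3,4] 'ab' = {S,X2}  orig:{S}
  T[0,2] 'aba' = {A}
  T[1,3] 'baa' = {X3,X4}  orig:{}
  T[2,4] 'aab' = {A}
  T[0,3] 'abaa' = {A,X2}  orig:{A}
  T[1,4] 'baab' = {A,X2,X3,X4}  orig:{A}
  T[0,4] 'abaab' = {A,S,X2}  orig:{A,S}

S ∈ T[0,4] ⇒ YES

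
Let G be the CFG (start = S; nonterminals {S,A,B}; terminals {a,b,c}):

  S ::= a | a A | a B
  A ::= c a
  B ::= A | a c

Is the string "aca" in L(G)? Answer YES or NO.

Convert to CNF:
  S -> T1 A | T1 B | a
  A -> T0 T1
  B -> T0 T1 | T1 T0
  T0 -> c
  T1 -> a

CYK fill:
  [0..0]={S,T1}  "a"  orig:{S}
  [1..1]={T0}  "c"  orig:{}
  [2..2]={S,T1}  "a"  orig:{S}
  [0..1]={B}  "ac"
  [1..2]={A,B}  "ca"
  [0..2]={S}  "aca"

S ∈ T[0,2] ⇒ YES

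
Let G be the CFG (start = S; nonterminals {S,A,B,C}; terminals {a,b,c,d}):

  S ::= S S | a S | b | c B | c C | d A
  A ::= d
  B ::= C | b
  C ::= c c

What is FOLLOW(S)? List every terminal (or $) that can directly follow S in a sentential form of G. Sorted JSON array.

Compute FIRST by fixpoint:
pass 1:
  A via A→d: +{d}
  B via B→b: +{b}
  C via C→c c: +{c}
  S via S→a S: +{a}
  S via S→b: +{b}
  S via S→c B: +{c}
  S via S→d A: +{d}
  S: {a,b,c,d}  A: {d}  B: {b}  C: {c}
pass 2:
  B via B→C: +{c}
  S: {a,b,c,d}  A: {d}  B: {b,c}  C: {c}
pass 3: (stable)
  S: {a,b,c,d}  A: {d}  B: {b,c}  C: {c}

Compute FOLLOW by fixpoint:
initialize: $ ∈ FOLLOW(S)
iter 1:
  S→S S: FOLLOW(S) ⊇ FIRST(S) = {a,b,c,d}; new: +{a,b,c,d}
  S→c B: FOLLOW(B) ⊇ FOLLOW(S) ⊇ {$,a,b,c,d}; new: +{$,a,b,c,d}
  S→c C: FOLLOW(C) ⊇ FOLLOW(S) ⊇ {$,a,b,c,d}; new: +{$,a,b,c,d}
  S→d A: FOLLOW(A) ⊇ FOLLOW(S) ⊇ {$,a,b,c,d}; new: +{$,a,b,c,d}
  S: {$,a,b,c,d}  A: {$,a,b,c,d}  B: {$,a,b,c,d}  C: {$,a,b,c,d}
iter 2: done
  S: {$,a,b,c,d}  A: {$,a,b,c,d}  B: {$,a,b,c,d}  C: {$,a,b,c,d}

FOLLOW(S) = ["$", "a", "b", "c", "d"]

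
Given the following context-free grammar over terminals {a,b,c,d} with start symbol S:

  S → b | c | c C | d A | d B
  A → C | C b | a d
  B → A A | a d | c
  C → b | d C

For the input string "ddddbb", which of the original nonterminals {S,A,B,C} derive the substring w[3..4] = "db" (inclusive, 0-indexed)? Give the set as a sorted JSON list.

CNF form of G:
  S -> T2 A | T2 B | T3 C | b | c
  A -> C T0 | T1 T2 | T2 C | b
  B -> A A | T1 T2 | c
  C -> T2 C | b
  T0 -> b
  T1 -> a
  T2 -> d
  T3 -> c

CYK fill, restricted to cells inside w[3..4]:
  cell(3,3) d: {T2}  orig:{}
  cell(4,4) b: {A,C,S,T0}  orig:{A,C,S}
  cell(3,4) db: {A,C,S}

Original NTs in T[3,4] deriving "db": ["A", "C", "S"]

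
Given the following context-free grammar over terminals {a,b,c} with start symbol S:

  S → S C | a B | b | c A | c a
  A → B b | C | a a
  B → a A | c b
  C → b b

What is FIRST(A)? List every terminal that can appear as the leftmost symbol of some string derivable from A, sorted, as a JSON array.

FIRST iteration:
iter 1:
  A via A→a a: +{a}
  B via B→a A: +{a}
  B via B→c b: +{c}
  C via C→b b: +{b}
  S via S→a B: +{a}
  S via S→b: +{b}
  S via S→c A: +{c}
  S: {a,b,c}  A: {a}  B: {a,c}  C: {b}
iter 2:
  A via A→B b: +{c}
  A via A→C: +{b}
  S: {a,b,c}  A: {a,b,c}  B: {a,c}  C: {b}
iter 3: (stable)
  S: {a,b,c}  A: {a,b,c}  B: {a,c}  C: {b}

FIRST(A) = ["a", "b", "c"]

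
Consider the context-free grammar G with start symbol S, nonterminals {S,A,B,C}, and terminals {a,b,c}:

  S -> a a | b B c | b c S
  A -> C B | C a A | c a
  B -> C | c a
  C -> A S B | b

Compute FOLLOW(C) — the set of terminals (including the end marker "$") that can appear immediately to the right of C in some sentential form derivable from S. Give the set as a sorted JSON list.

FIRST sets, iterate to fixpoint:
iter 1:
  A via A→c a: +{c}
  B via B→c a: +{c}
  C via C→A S B: +{c}
  C via C→b: +{b}
  S via S→a a: +{a}
  S via S→b B c: +{b}
  S: {a,b}  A: {c}  B: {c}  C: {b,c}
iter 2:
  A via A→C B: +{b}
  B via B→C: +{b}
  S: {a,b}  A: {b,c}  B: {b,c}  C: {b,c}
iter 3: (stable)
  S: {a,b}  A: {b,c}  B: {b,c}  C: {b,c}

FOLLOW sets:
seed FOLLOW(S) with $
round 1:
  A→C B: FOLLOW(C) ⊇ FIRST(B) = {b,c}; new: +{b,c}
  A→C a A: FOLLOW(C) ⊇ FIRST(a) = {a}; new: +{a}
  C→A S B: FOLLOW(A) ⊇ FIRST(S) = {a,b}; new: +{a,b}
  C→A S B: FOLLOW(S) ⊇ FIRST(B) = {b,c}; new: +{b,c}
  C→A S B: FOLLOW(B) ⊇ FOLLOW(C) ⊇ {a,b,c}; new: +{a,b,c}
  S: {$,b,c}  A: {a,b}  B: {a,b,c}  C: {a,b,c}
round 2: (stable)
  S: {$,b,c}  A: {a,b}  B: {a,b,c}  C: {a,b,c}

FOLLOW(C) = ["a", "b", "c"]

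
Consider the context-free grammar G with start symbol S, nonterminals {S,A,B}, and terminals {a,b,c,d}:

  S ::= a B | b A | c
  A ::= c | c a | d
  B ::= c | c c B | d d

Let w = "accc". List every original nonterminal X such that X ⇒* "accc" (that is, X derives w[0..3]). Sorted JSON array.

Convert to CNF:
  S -> T1 B | T3 A | c
  A -> T0 T1 | c | d
  B -> T0 X4 | T2 T2 | c
  T0 -> c
  T1 -> a
  T2 -> d
  T3 -> b
  X4 -> T0 B

CYK fill, restricted to cells inside w[0..3]:
  T[0,0] 'a' = {T1}  orig:{}
  T[1,1] 'c' = {A,B,S,T0}  orig:{A,B,S}
  T[2,2] 'c' = {A,B,S,T0}  orig:{A,B,S}
  T[3,3] 'c' = {A,B,S,T0}  orig:{A,B,S}
  T[0,1] 'ac' = {S}
  T[1,2] 'cc' = {X4}  orig:{}
  T[2,3] 'cc' = {X4}  orig:{}
  T[0,2] 'acc' = ∅
  T[1,3] 'ccc' = {B}
  T[0,3] 'accc' = {S}

Original NTs in T[0,3] deriving "accc": ["S"]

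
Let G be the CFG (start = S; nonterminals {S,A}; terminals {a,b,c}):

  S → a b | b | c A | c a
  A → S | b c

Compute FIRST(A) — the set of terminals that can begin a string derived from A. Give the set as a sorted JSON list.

Compute FIRST by fixpoint:
iter 1:
  A via A→b c: +{b}
  S via S→a b: +{a}
  S via S→b: +{b}
  S via S→c A: +{c}
  FIRST[S]={a,b,c}  FIRST[A]={b}
iter 2:
  A via A→S: +{a,c}
  FIRST[S]={a,b,c}  FIRST[A]={a,b,c}
iter 3: (stable)
  FIRST[S]={a,b,c}  FIRST[A]={a,b,c}

FIRST(A) = ["a", "b", "c"]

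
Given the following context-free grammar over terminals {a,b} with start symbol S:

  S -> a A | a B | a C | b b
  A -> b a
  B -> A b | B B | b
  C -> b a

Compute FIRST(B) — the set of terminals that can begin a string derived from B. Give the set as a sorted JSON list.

FIRST iteration:
iter 1:
  A via A→b a: +{b}
  B via B→A b: +{b}
  C via C→b a: +{b}
  S via S→a A: +{a}
  S via S→b b: +{b}
  FIRST[S]={a,b}  FIRST[A]={b}  FIRST[B]={b}  FIRST[C]={b}
iter 2: (no change)
  FIRST[S]={a,b}  FIRST[A]={b}  FIRST[B]={b}  FIRST[C]={b}

FIRST(B) = ["b"]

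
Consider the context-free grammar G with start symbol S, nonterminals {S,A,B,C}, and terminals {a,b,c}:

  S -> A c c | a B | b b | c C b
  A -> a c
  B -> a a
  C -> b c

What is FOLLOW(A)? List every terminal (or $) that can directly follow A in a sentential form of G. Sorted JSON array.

Compute FIRST by fixpoint:
pass 1:
  A via A→a c: +{a}
  B via B→a a: +{a}
  C via C→b c: +{b}
  S via S→A c c: +{a}
  S via S→b b: +{b}
  S via S→c C b: +{c}
  FIRST[S]={a,b,c}  FIRST[A]={a}  FIRST[B]={a}  FIRST[C]={b}
pass 2: — fixpoint
  FIRST[S]={a,b,c}  FIRST[A]={a}  FIRST[B]={a}  FIRST[C]={b}

FOLLOW sets:
seed FOLLOW(S) with $
[1]
  S→A c c: FOLLOW(A) ⊇ FIRST(c) = {c}; new: +{c}
  S→a B: FOLLOW(B) ⊇ FOLLOW(S) ⊇ {$}; new: +{$}
  S→c C b: FOLLOW(C) ⊇ FIRST(b) = {b}; new: +{b}
  S: {$}  A: {c}  B: {$}  C: {b}
[2] (stable)
  S: {$}  A: {c}  B: {$}  C: {b}

FOLLOW(A) = ["c"]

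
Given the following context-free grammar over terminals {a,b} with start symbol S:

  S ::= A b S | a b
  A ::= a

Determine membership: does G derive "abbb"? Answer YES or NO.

CNF form of G:
  S -> A X2 | T1 T0
  A -> a
  T0 -> b
  T1 -> a
  X2 -> T0 S

CYK table (by increasing span):
  cell(0,0) a: {A,T1}  orig:{A}
  cell(1,1) b: {T0}  orig:{}
  cell(2,2) b: {T0}  orig:{}
  cell(3,3) b: {T0}  orig:{}
  cell(0,1) ab: {S}
  cell(1,2) bb: ∅
  cell(2,3) bb: ∅
  cell(0,2) abb: ∅
  cell(1,3) bbb: ∅
  cell(0,3) abbb: ∅

S ∉ T[0,3] ⇒ NO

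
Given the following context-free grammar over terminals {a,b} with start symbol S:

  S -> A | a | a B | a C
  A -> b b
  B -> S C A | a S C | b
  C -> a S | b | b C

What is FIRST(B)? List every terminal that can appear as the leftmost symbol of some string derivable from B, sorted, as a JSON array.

FIRST iteration:
[1]
  A via A→b b: +{b}
  B via B→a S C: +{a}
  B via B→b: +{b}
  C via C→a S: +{a}
  C via C→b: +{b}
  S via S→A: +{b}
  S via S→a: +{a}
  FIRST[S]={a,b}  FIRST[A]={b}  FIRST[B]={a,b}  FIRST[C]={a,b}
[2] done
  FIRST[S]={a,b}  FIRST[A]={b}  FIRST[B]={a,b}  FIRST[C]={a,b}

FIRST(B) = ["a", "b"]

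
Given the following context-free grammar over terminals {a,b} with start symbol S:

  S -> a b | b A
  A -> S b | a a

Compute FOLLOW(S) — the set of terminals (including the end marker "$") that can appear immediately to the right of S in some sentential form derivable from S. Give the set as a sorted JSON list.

Compute FIRST by fixpoint:
[1]
  A via A→a a: +{a}
  S via S→a b: +{a}
  S via S→b A: +{b}
  FIRST(S)={a,b}  FIRST(A)={a}
[2]
  A via A→S b: +{b}
  FIRST(S)={a,b}  FIRST(A)={a,b}
[3] (no change)
  FIRST(S)={a,b}  FIRST(A)={a,b}

FOLLOW sets:
FOLLOW(S) := {$}
pass 1:
  A→S b: FOLLOW(S) ⊇ FIRST(b) = {b}; new: +{b}
  S→b A: FOLLOW(A) ⊇ FOLLOW(S) ⊇ {$,b}; new: +{$,b}
  S: {$,b}  A: {$,b}
pass 2: done
  S: {$,b}  A: {$,b}

FOLLOW(S) = ["$", "b"]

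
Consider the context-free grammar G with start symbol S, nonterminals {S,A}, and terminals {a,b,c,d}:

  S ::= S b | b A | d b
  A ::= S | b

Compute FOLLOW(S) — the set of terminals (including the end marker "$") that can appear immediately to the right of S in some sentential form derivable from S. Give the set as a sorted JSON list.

FIRST iteration:
iter 1:
  A via A→b: +{b}
  S via S→b A: +{b}
  S via S→d b: +{d}
  FIRST[S]={b,d}  FIRST[A]={b}
iter 2:
  A via A→S: +{d}
  FIRST[S]={b,d}  FIRST[A]={b,d}
iter 3: — fixpoint
  FIRST[S]={b,d}  FIRST[A]={b,d}

FOLLOW sets:
FOLLOW(S) := {$}
pass 1:
  S→S b: FOLLOW(S) ⊇ FIRST(b) = {b}; new: +{b}
  S→b A: FOLLOW(A) ⊇ FOLLOW(S) ⊇ {$,b}; new: +{$,b}
  S: {$,b}  A: {$,b}
pass 2: (no change)
  S: {$,b}  A: {$,b}

FOLLOW(S) = ["$", "b"]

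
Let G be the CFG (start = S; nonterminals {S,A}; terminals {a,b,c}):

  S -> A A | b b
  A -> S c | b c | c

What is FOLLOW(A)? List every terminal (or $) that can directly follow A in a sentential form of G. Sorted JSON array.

FIRST sets, iterate to fixpoint:
iter 1:
  A via A→b c: +{b}
  A via A→c: +{c}
  S via S→A A: +{b,c}
  FIRST[S]={b,c}  FIRST[A]={b,c}
iter 2: — fixpoint
  FIRST[S]={b,c}  FIRST[A]={b,c}

Compute FOLLOW by fixpoint:
seed FOLLOW(S) with $
[1]
  A→S c: FOLLOW(S) ⊇ FIRST(c) = {c}; new: +{c}
  S→A A: FOLLOW(A) ⊇ FIRST(A) = {b,c}; new: +{b,c}
  S→A A: FOLLOW(A) ⊇ FOLLOW(S) ⊇ {$,c}; new: +{$}
  FOLLOW(S)={$,c}  FOLLOW(A)={$,b,c}
[2] — fixpoint
  FOLLOW(S)={$,c}  FOLLOW(A)={$,b,c}

FOLLOW(A) = ["$", "b", "c"]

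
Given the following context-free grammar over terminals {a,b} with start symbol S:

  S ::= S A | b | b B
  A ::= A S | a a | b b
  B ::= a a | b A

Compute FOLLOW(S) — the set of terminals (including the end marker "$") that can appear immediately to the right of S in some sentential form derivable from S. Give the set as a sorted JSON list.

Compute FIRST by fixpoint:
iter 1:
  A via A→a a: +{a}
  A via A→b b: +{b}
  B via B→a a: +{a}
  B via B→b A: +{b}
  S via S→b: +{b}
  S: {b}  A: {a,b}  B: {a,b}
iter 2: — fixpoint
  S: {b}  A: {a,b}  B: {a,b}

FOLLOW sets:
initialize: $ ∈ FOLLOW(S)
[1]
  A→A S: FOLLOW(A) ⊇ FIRST(S) = {b}; new: +{b}
  A→A S: FOLLOW(S) ⊇ FOLLOW(A) ⊇ {b}; new: +{b}
  S→S A: FOLLOW(S) ⊇ FIRST(A) = {a,b}; new: +{a}
  S→S A: FOLLOW(A) ⊇ FOLLOW(S) ⊇ {$,a,b}; new: +{$,a}
  S→b B: FOLLOW(B) ⊇ FOLLOW(S) ⊇ {$,a,b}; new: +{$,a,b}
  S: {$,a,b}  A: {$,a,b}  B: {$,a,b}
[2] — fixpoint
  S: {$,a,b}  A: {$,a,b}  B: {$,a,b}

FOLLOW(S) = ["$", "a", "b"]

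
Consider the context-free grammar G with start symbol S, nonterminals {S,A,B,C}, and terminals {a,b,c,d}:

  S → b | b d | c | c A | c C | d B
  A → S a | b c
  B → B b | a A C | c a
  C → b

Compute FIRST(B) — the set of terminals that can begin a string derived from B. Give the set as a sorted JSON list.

FIRST sets, iterate to fixpoint:
round 1:
  A via A→b c: +{b}
  B via B→a A C: +{a}
  B via B→c a: +{c}
  C via C→b: +{b}
  S via S→b: +{b}
  S via S→c: +{c}
  S via S→d B: +{d}
  FIRST[S]={b,c,d}  FIRST[A]={b}  FIRST[B]={a,c}  FIRST[C]={b}
round 2:
  A via A→S a: +{c,d}
  FIRST[S]={b,c,d}  FIRST[A]={b,c,d}  FIRST[B]={a,c}  FIRST[C]={b}
round 3: — fixpoint
  FIRST[S]={b,c,d}  FIRST[A]={b,c,d}  FIRST[B]={a,c}  FIRST[C]={b}

FIRST(B) = ["a", "c"]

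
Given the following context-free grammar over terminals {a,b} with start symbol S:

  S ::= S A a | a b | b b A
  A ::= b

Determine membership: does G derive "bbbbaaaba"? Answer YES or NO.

CNF form of G:
  S -> S X2 | T0 T1 | T1 X3
  A -> b
  T0 -> a
  T1 -> b
  X2 -> A T0
  X3 -> T1 A

CYK table (by increasing span):
  [0..0]={A,T1}  "b"  orig:{A}
  [1..1]={A,T1}  "b"  orig:{A}
  [2..2]={A,T1}  "b"  orig:{A}
  [3..3]={A,T1}  "b"  orig:{A}
  [4..4]={T0}  "a"  orig:{}
  [5..5]={T0}  "a"  orig:{}
  [6..6]={T0}  "a"  orig:{}
  [7..7]={A,T1}  "b"  orig:{A}
  [8..8]={T0}  "a"  orig:{}
  [0..1]={X3}  "bb"  orig:{}
  [1..2]={X3}  "bb"  orig:{}
  [2..3]={X3}  "bb"  orig:{}
  [3..4]={X2}  "ba"  orig:{}
  [4..5]=∅  "aa"
  [5..6]=∅  "aa"
  [6..7]={S}  "ab"
  [7..8]={X2}  "ba"  orig:{}
  [0..2]={S}  "bbb"
  [1..3]={S}  "bbb"
  [2..4]=∅  "bba"
  [3..5]=∅  "baa"
  [4..6]=∅  "aaa"
  [5..7]=∅  "aab"
  [6..8]=∅  "aba"
  [0..3]=∅  "bbbb"
  [1..4]=∅  "bbba"
  [2..5]=∅  "bbaa"
  [3..6]=∅  "baaa"
  [4..7]=∅  "aaab"
  [5..8]=∅  "aaba"
  [0..4]={S}  "bbbba"
  [1..5]=∅  "bbbaa"
  [2..6]=∅  "bbaaa"
  [3..7]=∅  "baaab"
  [4..8]=∅  "aaaba"
  [0..5]=∅  "bbbbaa"
  [1..6]=∅  "bbbaaa"
  [2..7]=∅  "bbaaab"
  [3..8]=∅  "baaaba"
  [0..6]=∅  "bbbbaaa"
  [1..7]=∅  "bbbaaab"
  [2..8]=∅  "bbaaaba"
  [0..7]=∅  "bbbbaaab"
  [1..8]=∅  "bbbaaaba"
  [0..8]=∅  "bbbbaaaba"

S ∉ T[0,8] ⇒ NO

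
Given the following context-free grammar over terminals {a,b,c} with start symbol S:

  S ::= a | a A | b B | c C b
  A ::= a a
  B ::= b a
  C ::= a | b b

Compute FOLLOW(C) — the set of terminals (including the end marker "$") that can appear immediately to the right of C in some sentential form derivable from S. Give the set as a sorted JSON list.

FIRST iteration:
pass 1:
  A via A→a a: +{a}
  B via B→b a: +{b}
  C via C→a: +{a}
  C via C→b b: +{b}
  S via S→a: +{a}
  S via S→b B: +{b}
  S via S→c C b: +{c}
  S: {a,b,c}  A: {a}  B: {b}  C: {a,b}
pass 2: — fixpoint
  S: {a,b,c}  A: {a}  B: {b}  C: {a,b}

FOLLOW sets:
FOLLOW(S) := {$}
pass 1:
  S→a A: FOLLOW(A) ⊇ FOLLOW(S) ⊇ {$}; new: +{$}
  S→b B: FOLLOW(B) ⊇ FOLLOW(S) ⊇ {$}; new: +{$}
  S→c C b: FOLLOW(C) ⊇ FIRST(b) = {b}; new: +{b}
  S: {$}  A: {$}  B: {$}  C: {b}
pass 2: (stable)
  S: {$}  A: {$}  B: {$}  C: {b}

FOLLOW(C) = ["b"]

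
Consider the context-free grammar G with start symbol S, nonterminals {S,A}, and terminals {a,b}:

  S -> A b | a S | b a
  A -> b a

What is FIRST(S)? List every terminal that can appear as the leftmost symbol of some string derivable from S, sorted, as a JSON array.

FIRST sets, iterate to fixpoint:
pass 1:
  A via A→b a: +{b}
  S via S→A b: +{b}
  S via S→a S: +{a}
  FIRST[S]={a,b}  FIRST[A]={b}
pass 2: (stable)
  FIRST[S]={a,b}  FIRST[A]={b}

FIRST(S) = ["a", "b"]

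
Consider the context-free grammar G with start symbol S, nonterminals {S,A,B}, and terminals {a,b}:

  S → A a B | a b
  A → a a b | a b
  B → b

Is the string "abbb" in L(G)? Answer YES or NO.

Convert to CNF:
  S -> A X3 | T0 T1
  A -> T0 T1 | T0 X2
  B -> b
  T0 -> a
  T1 -> b
  X2 -> T0 T1
  X3 -> T0 B

CYK table (by increasing span):
  [0..0]={T0}  "a"  orig:{}
  [1..1]={B,T1}  "b"  orig:{B}
  [2..2]={B,T1}  "b"  orig:{B}
  [3..3]={B,T1}  "b"  orig:{B}
  [0..1]={A,S,X2,X3}  "ab"  orig:{A,S}
  [1..2]=∅  "bb"
  [2..3]=∅  "bb"
  [0..2]=∅  "abb"
  [1..3]=∅  "bbb"
  [0..3]=∅  "abbb"

S ∉ T[0,3] ⇒ NO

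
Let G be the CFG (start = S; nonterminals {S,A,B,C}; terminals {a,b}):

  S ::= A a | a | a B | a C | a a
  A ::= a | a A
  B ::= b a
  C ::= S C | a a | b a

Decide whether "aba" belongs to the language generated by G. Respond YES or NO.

CNF form of G:
  S -> A T0 | T0 B | T0 C | T0 T0 | a
  A -> T0 A | a
  B -> T1 T0
  C -> S C | T0 T0 | T1 T0
  T0 -> a
  T1 -> b

CYK fill:
  cell(0,0) a: {A,S,T0}  orig:{A,S}
  cell(1,1) b: {T1}  orig:{}
  cell(2,2) a: {A,S,T0}  orig:{A,S}
  cell(0,1) ab: ∅
  cell(1,2) ba: {B,C}
  cell(0,2) aba: {C,S}

S ∈ T[0,2] ⇒ YES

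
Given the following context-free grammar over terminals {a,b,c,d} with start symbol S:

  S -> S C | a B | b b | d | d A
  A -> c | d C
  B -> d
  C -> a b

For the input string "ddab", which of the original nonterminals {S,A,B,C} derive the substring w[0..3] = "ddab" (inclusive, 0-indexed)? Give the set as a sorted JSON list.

Convert to CNF:
  S -> S C | T0 A | T1 B | T2 T2 | d
  A -> T0 C | c
  B -> d
  C -> T1 T2
  T0 -> d
  T1 -> a
  T2 -> b

CYK fill (cells [i..j] with 0 ≤ i ≤ j ≤ 3 only):
  T[0,0] 'd' = {B,S,T0}  orig:{B,S}
  T[1,1] 'd' = {B,S,T0}  orig:{B,S}
  T[2,2] 'a' = {T1}  orig:{}
  T[3,3] 'b' = {T2}  orig:{}
  T[0,1] 'dd' = ∅
  T[1,2] 'da' = ∅
  T[2,3] 'ab' = {C}
  T[0,2] 'dda' = ∅
  T[1,3] 'dab' = {A,S}
  T[0,3] 'ddab' = {S}

Original NTs in T[0,3] deriving "ddab": ["S"]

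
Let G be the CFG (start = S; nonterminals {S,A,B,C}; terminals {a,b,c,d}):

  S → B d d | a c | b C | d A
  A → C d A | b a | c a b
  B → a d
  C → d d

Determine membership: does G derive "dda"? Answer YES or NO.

Convert to CNF:
  S -> B X6 | T0 A | T1 C | T2 T3
  A -> C X4 | T1 T2 | T3 X5
  B -> T2 T0
  C -> T0 T0
  T0 -> d
  T1 -> b
  T2 -> a
  T3 -> c
  X4 -> T0 A
  X5 -> T2 T1
  X6 -> T0 T0

CYK table (by increasing span):
  T[0,0] 'd' = {T0}  orig:{}
  T[1,1] 'd' = {T0}  orig:{}
  T[2,2] 'a' = {T2}  orig:{}
  T[0,1] 'dd' = {C,X6}  orig:{C}
  T[1,2] 'da' = ∅
  T[0,2] 'dda' = ∅

S ∉ T[0,2] ⇒ NO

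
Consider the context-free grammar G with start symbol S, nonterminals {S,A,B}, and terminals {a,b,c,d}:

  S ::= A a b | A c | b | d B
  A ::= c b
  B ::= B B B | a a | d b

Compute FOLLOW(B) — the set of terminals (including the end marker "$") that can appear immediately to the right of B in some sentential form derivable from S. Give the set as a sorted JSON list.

Compute FIRST by fixpoint:
[1]
  A via A→c b: +{c}
  B via B→a a: +{a}
  B via B→d b: +{d}
  S via S→A a b: +{c}
  S via S→b: +{b}
  S via S→d B: +{d}
  FIRST[S]={b,c,d}  FIRST[A]={c}  FIRST[B]={a,d}
[2] done
  FIRST[S]={b,c,d}  FIRST[A]={c}  FIRST[B]={a,d}

FOLLOW iteration:
seed FOLLOW(S) with $
round 1:
  B→B B B: FOLLOW(B) ⊇ FIRST(B) = {a,d}; new: +{a,d}
  S→A a b: FOLLOW(A) ⊇ FIRST(a) = {a}; new: +{a}
  S→A c: FOLLOW(A) ⊇ FIRST(c) = {c}; new: +{c}
  S→d B: FOLLOW(B) ⊇ FOLLOW(S) ⊇ {$}; new: +{$}
  S: {$}  A: {a,c}  B: {$,a,d}
round 2: (no change)
  S: {$}  A: {a,c}  B: {$,a,d}

FOLLOW(B) = ["$", "a", "d"]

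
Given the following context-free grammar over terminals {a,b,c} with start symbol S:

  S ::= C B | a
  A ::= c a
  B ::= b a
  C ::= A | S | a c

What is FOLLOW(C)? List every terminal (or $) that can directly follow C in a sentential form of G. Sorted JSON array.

Compute FIRST by fixpoint:
round 1:
  A via A→c a: +{c}
  B via B→b a: +{b}
  C via C→A: +{c}
  C via C→a c: +{a}
  S via S→C B: +{a,c}
  S: {a,c}  A: {c}  B: {b}  C: {a,c}
round 2: (stable)
  S: {a,c}  A: {c}  B: {b}  C: {a,c}

Compute FOLLOW by fixpoint:
FOLLOW(S) := {$}
round 1:
  S→C B: FOLLOW(C) ⊇ FIRST(B) = {b}; new: +{b}
  S→C B: FOLLOW(B) ⊇ FOLLOW(S) ⊇ {$}; new: +{$}
  FOLLOW[S]={$}  FOLLOW[A]={}  FOLLOW[B]={$}  FOLLOW[C]={b}
round 2:
  C→A: FOLLOW(A) ⊇ FOLLOW(C) ⊇ {b}; new: +{b}
  C→S: FOLLOW(S) ⊇ FOLLOW(C) ⊇ {b}; new: +{b}
  S→C B: FOLLOW(B) ⊇ FOLLOW(S) ⊇ {$,b}; new: +{b}
  FOLLOW[S]={$,b}  FOLLOW[A]={b}  FOLLOW[B]={$,b}  FOLLOW[C]={b}
round 3: (no change)
  FOLLOW[S]={$,b}  FOLLOW[A]={b}  FOLLOW[B]={$,b}  FOLLOW[C]={b}

FOLLOW(C) = ["b"]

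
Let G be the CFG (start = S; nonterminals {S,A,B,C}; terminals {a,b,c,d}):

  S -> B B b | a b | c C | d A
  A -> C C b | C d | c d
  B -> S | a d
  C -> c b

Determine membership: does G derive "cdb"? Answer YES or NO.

Convert to CNF:
  S -> B X6 | T1 A | T2 C | T3 T0
  A -> C T1 | C X4 | T2 T1
  B -> B X5 | T1 A | T2 C | T3 T0 | T3 T1
  C -> T2 T0
  T0 -> b
  T1 -> d
  T2 -> c
  T3 -> a
  X4 -> C T0
  X5 -> B T0
  X6 -> B T0

CYK table (by increasing span):
  cell(0,0) c: {T2}  orig:{}
  cell(1,1) d: {T1}  orig:{}
  cell(2,2) b: {T0}  orig:{}
  cell(0,1) cd: {A}
  cell(1,2) db: ∅
  cell(0,2) cdb: ∅

S ∉ T[0,2] ⇒ NO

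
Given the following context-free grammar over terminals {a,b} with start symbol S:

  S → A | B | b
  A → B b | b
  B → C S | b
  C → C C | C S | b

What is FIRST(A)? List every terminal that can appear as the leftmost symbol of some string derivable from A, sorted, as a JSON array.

Compute FIRST by fixpoint:
round 1:
  A via A→b: +{b}
  B via B→b: +{b}
  C via C→b: +{b}
  S via S→A: +{b}
  FIRST[S]={b}  FIRST[A]={b}  FIRST[B]={b}  FIRST[C]={b}
round 2: done
  FIRST[S]={b}  FIRST[A]={b}  FIRST[B]={b}  FIRST[C]={b}

FIRST(A) = ["b"]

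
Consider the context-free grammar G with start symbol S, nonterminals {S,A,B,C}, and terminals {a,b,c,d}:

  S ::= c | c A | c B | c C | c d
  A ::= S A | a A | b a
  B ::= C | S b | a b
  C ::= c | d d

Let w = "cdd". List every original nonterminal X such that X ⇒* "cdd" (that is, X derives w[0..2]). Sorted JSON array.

Convert to CNF:
  S -> T3 A | T3 B | T3 C | T3 T2 | c
  A -> S A | T0 A | T1 T0
  B -> S T1 | T0 T1 | T2 T2 | c
  C -> T2 T2 | c
  T0 -> a
  T1 -> b
  T2 -> d
  T3 -> c

Fill CYK table bottom-up (cells [i..j] with 0 ≤ i ≤ j ≤ 2 only):
  T[0,0] 'c' = {B,C,S,T3}  orig:{B,C,S}
  T[1,1] 'd' = {T2}  orig:{}
  T[2,2] 'd' = {T2}  orig:{}
  T[0,1] 'cd' = {S}
  T[1,2] 'dd' = {B,C}
  T[0,2] 'cdd' = {S}

Original NTs in T[0,2] deriving "cdd": ["S"]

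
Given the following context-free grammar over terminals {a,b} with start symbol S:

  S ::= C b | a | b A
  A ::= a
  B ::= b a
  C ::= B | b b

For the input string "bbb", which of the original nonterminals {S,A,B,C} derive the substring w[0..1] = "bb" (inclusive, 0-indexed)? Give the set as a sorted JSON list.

CNF form of G:
  S -> C T0 | T0 A | a
  A -> a
  B -> T0 T1
  C -> T0 T0 | T0 T1
  T0 -> b
  T1 -> a

Fill CYK table bottom-up, restricted to cells inside w[0..1]:
  T[0,0] 'b' = {T0}  orig:{}
  T[1,1] 'b' = {T0}  orig:{}
  T[0,1] 'bb' = {C}

Original NTs in T[0,1] deriving "bb": ["C"]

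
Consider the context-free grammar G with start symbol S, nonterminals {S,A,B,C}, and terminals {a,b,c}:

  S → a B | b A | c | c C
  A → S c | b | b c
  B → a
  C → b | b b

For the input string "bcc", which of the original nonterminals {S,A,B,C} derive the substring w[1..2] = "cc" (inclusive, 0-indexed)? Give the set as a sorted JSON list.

Convert to CNF:
  S -> T0 C | T1 A | T2 B | c
  A -> S T0 | T1 T0 | b
  B -> a
  C -> T1 T1 | b
  T0 -> c
  T1 -> b
  T2 -> a

Fill CYK table bottom-up, restricted to cells inside w[1..2]:
  [1..1]={S,T0}  "c"  orig:{S}
  [2..2]={S,T0}  "c"  orig:{S}
  [1..2]={A}  "cc"

Original NTs in T[1,2] deriving "cc": ["A"]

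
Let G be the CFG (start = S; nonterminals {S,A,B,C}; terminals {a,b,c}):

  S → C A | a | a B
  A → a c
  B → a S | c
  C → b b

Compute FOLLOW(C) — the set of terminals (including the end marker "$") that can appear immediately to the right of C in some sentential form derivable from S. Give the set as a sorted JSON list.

Compute FIRST by fixpoint:
[1]
  A via A→a c: +{a}
  B via B→a S: +{a}
  B via B→c: +{c}
  C via C→b b: +{b}
  S via S→C A: +{b}
  S via S→a: +{a}
  FIRST[S]={a,b}  FIRST[A]={a}  FIRST[B]={a,c}  FIRST[C]={b}
[2] (no change)
  FIRST[S]={a,b}  FIRST[A]={a}  FIRST[B]={a,c}  FIRST[C]={b}

FOLLOW sets:
FOLLOW(S) := {$}
round 1:
  S→C A: FOLLOW(C) ⊇ FIRST(A) = {a}; new: +{a}
  S→C A: FOLLOW(A) ⊇ FOLLOW(S) ⊇ {$}; new: +{$}
  S→a B: FOLLOW(B) ⊇ FOLLOW(S) ⊇ {$}; new: +{$}
  S: {$}  A: {$}  B: {$}  C: {a}
round 2: (no change)
  S: {$}  A: {$}  B: {$}  C: {a}

FOLLOW(C) = ["a"]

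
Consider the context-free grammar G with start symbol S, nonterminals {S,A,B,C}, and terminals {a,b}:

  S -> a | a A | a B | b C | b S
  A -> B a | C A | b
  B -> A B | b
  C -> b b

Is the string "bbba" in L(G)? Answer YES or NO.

CNF form of G:
  S -> T0 A | T0 B | T1 C | T1 S | a
  A -> B T0 | C A | b
  B -> A B | b
  C -> T1 T1
  T0 -> a
  T1 -> b

CYK table (by increasing span):
  T[0,0] 'b' = {A,B,T1}  orig:{A,B}
  T[1,1] 'b' = {A,B,T1}  orig:{A,B}
  T[2,2] 'b' = {A,B,T1}  orig:{A,B}
  T[3,3] 'a' = {S,T0}  orig:{S}
  T[0,1] 'bb' = {B,C}
  T[1,2] 'bb' = {B,C}
  T[2,3] 'ba' = {A,S}
  T[0,2] 'bbb' = {A,B,S}
  T[1,3] 'bba' = {A,S}
  T[0,3] 'bbba' = {A,S}

S ∈ T[0,3] ⇒ YES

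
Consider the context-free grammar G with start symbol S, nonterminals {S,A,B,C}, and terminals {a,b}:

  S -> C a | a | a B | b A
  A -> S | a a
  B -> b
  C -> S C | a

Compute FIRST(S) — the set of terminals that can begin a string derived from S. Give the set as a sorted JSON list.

FIRST sets, iterate to fixpoint:
pass 1:
  A via A→a a: +{a}
  B via B→b: +{b}
  C via C→a: +{a}
  S via S→C a: +{a}
  S via S→b A: +{b}
  S: {a,b}  A: {a}  B: {b}  C: {a}
pass 2:
  A via A→S: +{b}
  C via C→S C: +{b}
  S: {a,b}  A: {a,b}  B: {b}  C: {a,b}
pass 3: (no change)
  S: {a,b}  A: {a,b}  B: {b}  C: {a,b}

FIRST(S) = ["a", "b"]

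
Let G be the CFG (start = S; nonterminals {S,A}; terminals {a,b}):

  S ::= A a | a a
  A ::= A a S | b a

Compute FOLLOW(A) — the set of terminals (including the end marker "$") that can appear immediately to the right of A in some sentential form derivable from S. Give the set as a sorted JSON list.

Compute FIRST by fixpoint:
[1]
  A via A→b a: +{b}
  S via S→A a: +{b}
  S via S→a a: +{a}
  FIRST[S]={a,b}  FIRST[A]={b}
[2] — fixpoint
  FIRST[S]={a,b}  FIRST[A]={b}

FOLLOW sets:
seed FOLLOW(S) with $
round 1:
  A→A a S: FOLLOW(A) ⊇ FIRST(a) = {a}; new: +{a}
  A→A a S: FOLLOW(S) ⊇ FOLLOW(A) ⊇ {a}; new: +{a}
  FOLLOW(S)={$,a}  FOLLOW(A)={a}
round 2: (stable)
  FOLLOW(S)={$,a}  FOLLOW(A)={a}

FOLLOW(A) = ["a"]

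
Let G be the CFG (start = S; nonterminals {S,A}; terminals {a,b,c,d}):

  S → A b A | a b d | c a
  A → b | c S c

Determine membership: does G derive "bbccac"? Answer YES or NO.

Convert to CNF:
  S -> A X5 | T0 T2 | T2 X6
  A -> T0 X4 | b
  T0 -> c
  T1 -> b
  T2 -> a
  T3 -> d
  X4 -> S T0
  X5 -> T1 A
  X6 -> T1 T3

Fill CYK table bottom-up:
  [0..0]={A,T1}  "b"  orig:{A}
  [1..1]={A,T1}  "b"  orig:{A}
  [2..2]={T0}  "c"  orig:{}
  [3..3]={T0}  "c"  orig:{}
  [4..4]={T2}  "a"  orig:{}
  [5..5]={T0}  "c"  orig:{}
  [0..1]={X5}  "bb"  orig:{}
  [1..2]=∅  "bc"
  [2..3]=∅  "cc"
  [3..4]={S}  "ca"
  [4..5]=∅  "ac"
  [0..2]=∅  "bbc"
  [1..3]=∅  "bcc"
  [2..4]=∅  "cca"
  [3..5]={X4}  "cac"  orig:{}
  [0..3]=∅  "bbcc"
  [1..4]=∅  "bcca"
  [2..5]={A}  "ccac"
  [0..4]=∅  "bbcca"
  [1..5]={X5}  "bccac"  orig:{}
  [0..5]={S}  "bbccac"

S ∈ T[0,5] ⇒ YES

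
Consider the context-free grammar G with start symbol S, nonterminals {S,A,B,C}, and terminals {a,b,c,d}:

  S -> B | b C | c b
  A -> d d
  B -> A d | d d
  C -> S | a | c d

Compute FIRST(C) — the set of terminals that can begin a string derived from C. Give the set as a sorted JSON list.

FIRST sets, iterate to fixpoint:
pass 1:
  A via A→d d: +{d}
  B via B→A d: +{d}
  C via C→a: +{a}
  C via C→c d: +{c}
  S via S→B: +{d}
  S via S→b C: +{b}
  S via S→c b: +{c}
  FIRST[S]={b,c,d}  FIRST[A]={d}  FIRST[B]={d}  FIRST[C]={a,c}
pass 2:
  C via C→S: +{b,d}
  FIRST[S]={b,c,d}  FIRST[A]={d}  FIRST[B]={d}  FIRST[C]={a,b,c,d}
pass 3: — fixpoint
  FIRST[S]={b,c,d}  FIRST[A]={d}  FIRST[B]={d}  FIRST[C]={a,b,c,d}

FIRST(C) = ["a", "b", "c", "d"]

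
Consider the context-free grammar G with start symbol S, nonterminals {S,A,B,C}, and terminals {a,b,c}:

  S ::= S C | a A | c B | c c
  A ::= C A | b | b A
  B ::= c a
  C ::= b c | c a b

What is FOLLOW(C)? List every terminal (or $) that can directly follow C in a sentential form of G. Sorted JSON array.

Compute FIRST by fixpoint:
pass 1:
  A via A→b: +{b}
  B via B→c a: +{c}
  C via C→b c: +{b}
  C via C→c a b: +{c}
  S via S→a A: +{a}
  S via S→c B: +{c}
  FIRST[S]={a,c}  FIRST[A]={b}  FIRST[B]={c}  FIRST[C]={b,c}
pass 2:
  A via A→C A: +{c}
  FIRST[S]={a,c}  FIRST[A]={b,c}  FIRST[B]={c}  FIRST[C]={b,c}
pass 3: done
  FIRST[S]={a,c}  FIRST[A]={b,c}  FIRST[B]={c}  FIRST[C]={b,c}

FOLLOW sets:
initialize: $ ∈ FOLLOW(S)
round 1:
  A→C A: FOLLOW(C) ⊇ FIRST(A) = {b,c}; new: +{b,c}
  S→S C: FOLLOW(S) ⊇ FIRST(C) = {b,c}; new: +{b,c}
  S→S C: FOLLOW(C) ⊇ FOLLOW(S) ⊇ {$,b,c}; new: +{$}
  S→a A: FOLLOW(A) ⊇ FOLLOW(S) ⊇ {$,b,c}; new: +{$,b,c}
  S→c B: FOLLOW(B) ⊇ FOLLOW(S) ⊇ {$,b,c}; new: +{$,b,c}
  S: {$,b,c}  A: {$,b,c}  B: {$,b,c}  C: {$,b,c}
round 2: (no change)
  S: {$,b,c}  A: {$,b,c}  B: {$,b,c}  C: {$,b,c}

FOLLOW(C) = ["$", "b", "c"]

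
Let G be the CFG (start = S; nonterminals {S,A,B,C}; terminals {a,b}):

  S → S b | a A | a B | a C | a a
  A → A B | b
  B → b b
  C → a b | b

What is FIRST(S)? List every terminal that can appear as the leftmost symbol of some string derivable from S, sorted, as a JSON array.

FIRST sets, iterate to fixpoint:
round 1:
  A via A→b: +{b}
  B via B→b b: +{b}
  C via C→a b: +{a}
  C via C→b: +{b}
  S via S→a A: +{a}
  FIRST[S]={a}  FIRST[A]={b}  FIRST[B]={b}  FIRST[C]={a,b}
round 2: (no change)
  FIRST[S]={a}  FIRST[A]={b}  FIRST[B]={b}  FIRST[C]={a,b}

FIRST(S) = ["a"]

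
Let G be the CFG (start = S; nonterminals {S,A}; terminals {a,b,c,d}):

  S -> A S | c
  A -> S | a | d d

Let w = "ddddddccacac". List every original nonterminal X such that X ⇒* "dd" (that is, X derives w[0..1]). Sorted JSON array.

CNF form of G:
  S -> A S | c
  A -> A S | T0 T0 | a | c
  T0 -> d

Fill CYK table bottom-up, restricted to cells inside w[0..1]:
  T[0,0] 'd' = {T0}  orig:{}
  T[1,1] 'd' = {T0}  orig:{}
  T[0,1] 'dd' = {A}

Original NTs in T[0,1] deriving "dd": ["A"]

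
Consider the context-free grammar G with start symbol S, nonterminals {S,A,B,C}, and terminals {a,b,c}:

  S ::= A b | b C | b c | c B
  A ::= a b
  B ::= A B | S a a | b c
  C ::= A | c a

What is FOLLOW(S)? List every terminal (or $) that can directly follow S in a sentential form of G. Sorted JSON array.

Compute FIRST by fixpoint:
round 1:
  A via A→a b: +{a}
  B via B→A B: +{a}
  B via B→b c: +{b}
  C via C→A: +{a}
  C via C→c a: +{c}
  S via S→A b: +{a}
  S via S→b C: +{b}
  S via S→c B: +{c}
  FIRST(S)={a,b,c}  FIRST(A)={a}  FIRST(B)={a,b}  FIRST(C)={a,c}
round 2:
  B via B→S a a: +{c}
  FIRST(S)={a,b,c}  FIRST(A)={a}  FIRST(B)={a,b,c}  FIRST(C)={a,c}
round 3: (stable)
  FIRST(S)={a,b,c}  FIRST(A)={a}  FIRST(B)={a,b,c}  FIRST(C)={a,c}

FOLLOW iteration:
FOLLOW(S) := {$}
round 1:
  B→A B: FOLLOW(A) ⊇ FIRST(B) = {a,b,c}; new: +{a,b,c}
  B→S a a: FOLLOW(S) ⊇ FIRST(a) = {a}; new: +{a}
  S→b C: FOLLOW(C) ⊇ FOLLOW(S) ⊇ {$,a}; new: +{$,a}
  S→c B: FOLLOW(B) ⊇ FOLLOW(S) ⊇ {$,a}; new: +{$,a}
  S: {$,a}  A: {a,b,c}  B: {$,a}  C: {$,a}
round 2:
  C→A: FOLLOW(A) ⊇ FOLLOW(C) ⊇ {$,a}; new: +{$}
  S: {$,a}  A: {$,a,b,c}  B: {$,a}  C: {$,a}
round 3: (stable)
  S: {$,a}  A: {$,a,b,c}  B: {$,a}  C: {$,a}

FOLLOW(S) = ["$", "a"]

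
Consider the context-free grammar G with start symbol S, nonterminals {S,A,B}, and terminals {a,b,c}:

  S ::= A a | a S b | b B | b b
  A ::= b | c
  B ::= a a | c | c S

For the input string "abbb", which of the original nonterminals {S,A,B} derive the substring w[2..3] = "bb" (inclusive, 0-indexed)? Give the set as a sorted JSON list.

Convert to CNF:
  S -> A T0 | T0 X3 | T2 B | T2 T2
  A -> b | c
  B -> T0 T0 | T1 S | c
  T0 -> a
  T1 -> c
  T2 -> b
  X3 -> S T2

CYK table (by increasing span), restricted to cells inside w[2..3]:
  [2..2]={A,T2}  "b"  orig:{A}
  [3..3]={A,T2}  "b"  orig:{A}
  [2..3]={S}  "bb"

Original NTs in T[2,3] deriving "bb": ["S"]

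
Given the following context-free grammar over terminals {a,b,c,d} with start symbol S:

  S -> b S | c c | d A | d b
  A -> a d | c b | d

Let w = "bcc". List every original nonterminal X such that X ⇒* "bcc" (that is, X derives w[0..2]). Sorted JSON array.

CNF form of G:
  S -> T1 A | T1 T3 | T2 T2 | T3 S
  A -> T0 T1 | T2 T3 | d
  T0 -> a
  T1 -> d
  T2 -> c
  T3 -> b

CYK fill (cells [i..j] with 0 ≤ i ≤ j ≤ 2 only):
  cell(0,0) b: {T3}  orig:{}
  cell(1,1) c: {T2}  orig:{}
  cell(2,2) c: {T2}  orig:{}
  cell(0,1) bc: ∅
  cell(1,2) cc: {S}
  cell(0,2) bcc: {S}

Original NTs in T[0,2] deriving "bcc": ["S"]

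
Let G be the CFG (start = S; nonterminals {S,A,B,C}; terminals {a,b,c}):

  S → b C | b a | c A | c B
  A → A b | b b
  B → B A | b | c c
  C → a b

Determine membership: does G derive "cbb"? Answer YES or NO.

CNF form of G:
  S -> T0 C | T0 T2 | T1 A | T1 B
  A -> A T0 | T0 T0
  B -> B A | T1 T1 | b
  C -> T2 T0
  T0 -> b
  T1 -> c
  T2 -> a

Fill CYK table bottom-up:
  [0..0]={T1}  "c"  orig:{}
  [1..1]={B,T0}  "b"  orig:{B}
  [2..2]={B,T0}  "b"  orig:{B}
  [0..1]={S}  "cb"
  [1..2]={A}  "bb"
  [0..2]={S}  "cbb"

S ∈ T[0,2] ⇒ YES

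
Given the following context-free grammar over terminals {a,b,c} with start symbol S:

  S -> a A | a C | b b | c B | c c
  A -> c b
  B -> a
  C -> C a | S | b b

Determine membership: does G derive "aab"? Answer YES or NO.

Convert to CNF:
  S -> T0 B | T0 T0 | T1 T1 | T2 A | T2 C
  A -> T0 T1
  B -> a
  C -> C T2 | T0 B | T0 T0 | T1 T1 | T2 A | T2 C
  T0 -> c
  T1 -> b
  T2 -> a

CYK fill:
  [0..0]={B,T2}  "a"  orig:{B}
  [1..1]={B,T2}  "a"  orig:{B}
  [2..2]={T1}  "b"  orig:{}
  [0..1]=∅  "aa"
  [1..2]=∅  "ab"
  [0..2]=∅  "aab"

S ∉ T[0,2] ⇒ NO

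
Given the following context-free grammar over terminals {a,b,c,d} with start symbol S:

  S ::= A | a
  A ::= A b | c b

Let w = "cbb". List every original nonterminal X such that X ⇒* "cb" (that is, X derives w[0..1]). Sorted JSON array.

Convert to CNF:
  S -> A T0 | T1 T0 | a
  A -> A T0 | T1 T0
  T0 -> b
  T1 -> c

CYK table (by increasing span), restricted to cells inside w[0..1]:
  [0..0]={T1}  "c"  orig:{}
  [1..1]={T0}  "b"  orig:{}
  [0..1]={A,S}  "cb"

Original NTs in T[0,1] deriving "cb": ["A", "S"]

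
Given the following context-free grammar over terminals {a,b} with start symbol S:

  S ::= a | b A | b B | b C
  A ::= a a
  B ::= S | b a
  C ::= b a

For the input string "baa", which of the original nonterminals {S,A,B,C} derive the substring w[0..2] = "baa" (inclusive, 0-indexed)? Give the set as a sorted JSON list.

Convert to CNF:
  S -> T1 A | T1 B | T1 C | a
  A -> T0 T0
  B -> T1 A | T1 B | T1 C | T1 T0 | a
  C -> T1 T0
  T0 -> a
  T1 -> b

Fill CYK table bottom-up — only the sub-triangle for w[0..2]:
  [0..0]={T1}  "b"  orig:{}
  [1..1]={B,S,T0}  "a"  orig:{B,S}
  [2..2]={B,S,T0}  "a"  orig:{B,S}
  [0..1]={B,C,S}  "ba"
  [1..2]={A}  "aa"
  [0..2]={B,S}  "baa"

Original NTs in T[0,2] deriving "baa": ["B", "S"]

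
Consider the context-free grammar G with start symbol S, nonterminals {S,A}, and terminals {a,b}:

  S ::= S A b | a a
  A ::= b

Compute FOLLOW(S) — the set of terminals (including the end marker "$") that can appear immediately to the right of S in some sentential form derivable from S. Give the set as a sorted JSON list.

FIRST iteration:
[1]
  A via A→b: +{b}
  S via S→a a: +{a}
  FIRST(S)={a}  FIRST(A)={b}
[2] (stable)
  FIRST(S)={a}  FIRST(A)={b}

FOLLOW iteration:
seed FOLLOW(S) with $
[1]
  S→S A b: FOLLOW(S) ⊇ FIRST(A) = {b}; new: +{b}
  S→S A b: FOLLOW(A) ⊇ FIRST(b) = {b}; new: +{b}
  FOLLOW[S]={$,b}  FOLLOW[A]={b}
[2] (no change)
  FOLLOW[S]={$,b}  FOLLOW[A]={b}

FOLLOW(S) = ["$", "b"]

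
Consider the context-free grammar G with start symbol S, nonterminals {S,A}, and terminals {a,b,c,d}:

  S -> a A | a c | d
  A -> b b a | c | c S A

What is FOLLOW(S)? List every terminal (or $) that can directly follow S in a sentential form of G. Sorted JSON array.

Compute FIRST by fixpoint:
iter 1:
  A via A→b b a: +{b}
  A via A→c: +{c}
  S via S→a A: +{a}
  S via S→d: +{d}
  FIRST(S)={a,d}  FIRST(A)={b,c}
iter 2: — fixpoint
  FIRST(S)={a,d}  FIRST(A)={b,c}

FOLLOW sets:
FOLLOW(S) := {$}
iter 1:
  A→c S A: FOLLOW(S) ⊇ FIRST(A) = {b,c}; new: +{b,c}
  S→a A: FOLLOW(A) ⊇ FOLLOW(S) ⊇ {$,b,c}; new: +{$,b,c}
  FOLLOW[S]={$,b,c}  FOLLOW[A]={$,b,c}
iter 2: — fixpoint
  FOLLOW[S]={$,b,c}  FOLLOW[A]={$,b,c}

FOLLOW(S) = ["$", "b", "c"]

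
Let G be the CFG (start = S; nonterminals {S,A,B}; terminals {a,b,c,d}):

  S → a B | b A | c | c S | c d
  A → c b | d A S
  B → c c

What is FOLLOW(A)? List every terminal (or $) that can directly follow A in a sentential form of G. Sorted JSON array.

Compute FIRST by fixpoint:
round 1:
  A via A→c b: +{c}
  A via A→d A S: +{d}
  B via B→c c: +{c}
  S via S→a B: +{a}
  S via S→b A: +{b}
  S via S→c: +{c}
  FIRST[S]={a,b,c}  FIRST[A]={c,d}  FIRST[B]={c}
round 2: (no change)
  FIRST[S]={a,b,c}  FIRST[A]={c,d}  FIRST[B]={c}

Compute FOLLOW by fixpoint:
seed FOLLOW(S) with $
[1]
  A→d A S: FOLLOW(A) ⊇ FIRST(S) = {a,b,c}; new: +{a,b,c}
  A→d A S: FOLLOW(S) ⊇ FOLLOW(A) ⊇ {a,b,c}; new: +{a,b,c}
  S→a B: FOLLOW(B) ⊇ FOLLOW(S) ⊇ {$,a,b,c}; new: +{$,a,b,c}
  S→b A: FOLLOW(A) ⊇ FOLLOW(S) ⊇ {$,a,b,c}; new: +{$}
  FOLLOW(S)={$,a,b,c}  FOLLOW(A)={$,a,b,c}  FOLLOW(B)={$,a,b,c}
[2] (stable)
  FOLLOW(S)={$,a,b,c}  FOLLOW(A)={$,a,b,c}  FOLLOW(B)={$,a,b,c}

FOLLOW(A) = ["$", "a", "b", "c"]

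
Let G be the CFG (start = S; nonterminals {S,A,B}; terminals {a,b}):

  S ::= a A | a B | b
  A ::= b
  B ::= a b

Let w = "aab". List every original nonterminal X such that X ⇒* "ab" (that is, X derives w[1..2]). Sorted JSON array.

Convert to CNF:
  S -> T0 A | T0 B | b
  A -> b
  B -> T0 T1
  T0 -> a
  T1 -> b

CYK fill — only the sub-triangle for w[1..2]:
  cell(1,1) a: {T0}  orig:{}
  cell(2,2) b: {A,S,T1}  orig:{A,S}
  cell(1,2) ab: {B,S}

Original NTs in T[1,2] deriving "ab": ["B", "S"]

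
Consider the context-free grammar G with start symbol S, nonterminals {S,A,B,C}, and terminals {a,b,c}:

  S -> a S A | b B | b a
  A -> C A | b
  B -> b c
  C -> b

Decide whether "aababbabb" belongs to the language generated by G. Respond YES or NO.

CNF form of G:
  S -> T0 B | T0 T2 | T2 X3
  A -> C A | b
  B -> T0 T1
  C -> b
  T0 -> b
  T1 -> c
  T2 -> a
  X3 -> S A

Fill CYK table bottom-up:
  cell(0,0) a: {T2}  orig:{}
  cell(1,1) a: {T2}  orig:{}
  cell(2,2) b: {A,C,T0}  orig:{A,C}
  cell(3,3) a: {T2}  orig:{}
  cell(4,4) b: {A,C,T0}  orig:{A,C}
  cell(5,5) b: {A,C,T0}  orig:{A,C}
  cell(6,6) a: {T2}  orig:{}
  cell(7,7) b: {A,C,T0}  orig:{A,C}
  cell(8,8) b: {A,C,T0}  orig:{A,C}
  cell(0,1) aa: ∅
  cell(1,2) ab: ∅
  cell(2,3) ba: {S}
  cell(3,4) ab: ∅
  cell(4,5) bb: {A}
  cell(5,6) ba: {S}
  cell(6,7) ab: ∅
  cell(7,8) bb: {A}
  cell(0,2) aab: ∅
  cell(1,3) aba: ∅
  cell(2,4) bab: {X3}  orig:{}
  cell(3,5) abb: ∅
  cell(4,6) bba: ∅
  cell(5,7) bab: {X3}  orig:{}
  cell(6,8) abb: ∅
  cell(0,3) aaba: ∅
  cell(1,4) abab: {S}
  cell(2,5) babb: {X3}  orig:{}
  cell(3,6) abba: ∅
  cell(4,7) bbab: ∅
  cell(5,8) babb: {X3}  orig:{}
  cell(0,4) aabab: ∅
  cell(1,5) ababb: {S,X3}  orig:{S}
  cell(2,6) babba: ∅
  cell(3,7) abbab: ∅
  cell(4,8) bbabb: ∅
  cell(0,5) aababb: {S}
  cell(1,6) ababba: ∅
  cell(2,7) babbab: ∅
  cell(3,8) abbabb: ∅
  cell(0,6) aababba: ∅
  cell(1,7) ababbab: ∅
  cell(2,8) babbabb: ∅
  cell(0,7) aababbab: ∅
  cell(1,8) ababbabb: ∅
  cell(0,8) aababbabb: ∅

S ∉ T[0,8] ⇒ NO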